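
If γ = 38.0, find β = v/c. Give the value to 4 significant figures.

β ≈ 0.9997

β = √(1 − 1/γ²) = √(1 − 1/38.0²) = √(0.999307) = 0.9997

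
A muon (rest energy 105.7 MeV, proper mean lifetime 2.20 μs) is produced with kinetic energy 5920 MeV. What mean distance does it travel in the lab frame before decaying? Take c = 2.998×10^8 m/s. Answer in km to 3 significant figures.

γ = 1 + K/(m₀c²) = 1 + 5920/105.7 = 57.008
β = √(1 − 1/γ²) = 0.99985
Dilated lifetime: γτ₀ = 57.008 × 2.20 μs = 125.42 μs
d = βc·γτ₀ = 0.99985 × (2.998×10^8 m/s) × 0.00012542 s = 37.6 km

d ≈ 37.6 km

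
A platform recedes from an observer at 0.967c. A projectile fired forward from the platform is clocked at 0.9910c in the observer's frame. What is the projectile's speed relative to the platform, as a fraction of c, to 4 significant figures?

u' ≈ 0.5755c

Inverse velocity addition: u' = (u − v)/(1 − uv/c²)
= (0.9910 − 0.967)/(1 − 0.9910×0.967) = 0.02400/0.0417030 = 0.5755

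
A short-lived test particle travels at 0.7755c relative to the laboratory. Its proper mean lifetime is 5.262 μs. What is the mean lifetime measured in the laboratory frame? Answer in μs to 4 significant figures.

Δt ≈ 8.335 μs

γ = 1/√(1 − 0.7755²) = 1.58391
Time dilation: Δt = γτ₀ = 1.58391 × 5.262 μs = 8.335 μs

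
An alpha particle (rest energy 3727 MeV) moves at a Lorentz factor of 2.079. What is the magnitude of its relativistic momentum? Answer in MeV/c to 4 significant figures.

p ≈ 6793 MeV/c

β = √(1 − 1/γ²) = √(1 − 1/2.079²) = 0.876720
p = γβm₀c = 2.079 × 0.876720 × 3727 MeV/c = 6793 MeV/c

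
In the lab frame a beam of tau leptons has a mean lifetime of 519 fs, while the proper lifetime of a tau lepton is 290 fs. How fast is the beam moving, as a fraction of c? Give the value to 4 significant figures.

γ = Δt/τ₀ = 519/290 = 1.78966
β = √(1 − 1/γ²) = √(1 − 1/1.78966²) = 0.8293

β ≈ 0.8293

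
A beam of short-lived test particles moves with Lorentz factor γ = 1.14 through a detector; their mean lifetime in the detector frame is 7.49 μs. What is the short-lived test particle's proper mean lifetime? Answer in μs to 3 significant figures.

γ = 1.14 (given)
Proper time: τ₀ = Δt/γ = 7.49/1.14 = 6.57 μs

τ₀ ≈ 6.57 μs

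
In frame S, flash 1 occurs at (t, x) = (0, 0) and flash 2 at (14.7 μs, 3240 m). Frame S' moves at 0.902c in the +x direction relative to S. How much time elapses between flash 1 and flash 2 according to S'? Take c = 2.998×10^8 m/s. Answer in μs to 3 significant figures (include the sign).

Δt' ≈ 11.5 μs

γ = 1/√(1 − 0.902²) = 2.3162
Δt' = γ(Δt − vΔx/c²) = 2.3162 × (14.7 μs − 0.902×3240 m / (2.998×10^8 m/s))
= 2.3162 × (4.9519 μs) = 11.5 μs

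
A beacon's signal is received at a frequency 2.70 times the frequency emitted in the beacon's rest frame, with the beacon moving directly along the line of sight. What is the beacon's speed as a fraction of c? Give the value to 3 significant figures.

β ≈ 0.759

f_obs/f_src = √((1+β)/(1−β)) = 2.70  ⇒  (1+β)/(1−β) = 7.2900
β = |1 − D²|/(1 + D²) = |1 − 7.2900|/(1 + 7.2900) = 0.759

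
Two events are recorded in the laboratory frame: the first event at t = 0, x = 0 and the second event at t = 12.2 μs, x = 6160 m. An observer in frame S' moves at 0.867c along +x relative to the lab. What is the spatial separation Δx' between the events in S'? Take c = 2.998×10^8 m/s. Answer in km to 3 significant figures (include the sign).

γ = 1/√(1 − 0.867²) = 2.0068
Δx' = γ(Δx − vΔt) = 2.0068 × (6160 m − 0.867×(2.998×10^8 m/s)×12.2×10^-6 s)
= 2.0068 × (2988.9 m) = 6.00 km

Δx' ≈ 6.00 km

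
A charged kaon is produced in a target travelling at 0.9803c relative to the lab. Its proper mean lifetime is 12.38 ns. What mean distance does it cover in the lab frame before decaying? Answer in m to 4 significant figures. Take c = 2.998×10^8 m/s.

d ≈ 18.42 m

γ = 1/√(1 − 0.9803²) = 5.06292
Dilated lifetime: Δt = γτ₀ = 5.06292 × 12.38 ns = 62.6790 ns
d = vΔt = 0.9803c × 62.6790 ns = 2.93894×10^8 m/s × 6.26790×10^-8 s = 18.42 m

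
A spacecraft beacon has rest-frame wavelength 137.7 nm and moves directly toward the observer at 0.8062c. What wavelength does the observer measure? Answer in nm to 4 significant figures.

λ_obs ≈ 45.11 nm

Relativistic Doppler: λ_obs = λ_src √((1−β)/(1+β))
= 137.7 × √(0.193800/1.80620) = 137.7 × 0.327562 = 45.11 nm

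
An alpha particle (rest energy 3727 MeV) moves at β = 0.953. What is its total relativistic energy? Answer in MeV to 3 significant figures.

γ = 1/√(1 − 0.953²) = 3.3007
E = γm₀c² = 3.3007 × 3727 MeV = 12300 MeV

E ≈ 12300 MeV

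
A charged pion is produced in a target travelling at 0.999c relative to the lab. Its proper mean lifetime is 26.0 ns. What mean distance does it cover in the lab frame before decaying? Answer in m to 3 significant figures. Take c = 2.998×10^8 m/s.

d ≈ 174 m

γ = 1/√(1 − 0.999²) = 22.366
Dilated lifetime: Δt = γτ₀ = 22.366 × 26.0 ns = 581.52 ns
d = vΔt = 0.999c × 581.52 ns = 2.9950×10^8 m/s × 5.8152×10^-7 s = 174 m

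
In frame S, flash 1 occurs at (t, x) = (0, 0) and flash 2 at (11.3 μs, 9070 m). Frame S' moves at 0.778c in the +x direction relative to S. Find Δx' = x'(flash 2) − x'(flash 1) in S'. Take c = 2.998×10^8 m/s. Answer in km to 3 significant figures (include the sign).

Δx' ≈ 10.2 km

γ = 1/√(1 − 0.778²) = 1.5917
Δx' = γ(Δx − vΔt) = 1.5917 × (9070 m − 0.778×(2.998×10^8 m/s)×11.3×10^-6 s)
= 1.5917 × (6434.3 m) = 10.2 km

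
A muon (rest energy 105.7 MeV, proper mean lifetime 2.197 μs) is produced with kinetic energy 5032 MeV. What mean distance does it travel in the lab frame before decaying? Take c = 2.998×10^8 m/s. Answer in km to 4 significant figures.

γ = 1 + K/(m₀c²) = 1 + 5032/105.7 = 48.6064
β = √(1 − 1/γ²) = 0.999788
Dilated lifetime: γτ₀ = 48.6064 × 2.197 μs = 106.788 μs
d = βc·γτ₀ = 0.999788 × (2.998×10^8 m/s) × 0.000106788 s = 32.01 km

d ≈ 32.01 km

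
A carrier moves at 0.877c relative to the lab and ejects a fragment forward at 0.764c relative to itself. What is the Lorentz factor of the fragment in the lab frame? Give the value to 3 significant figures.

γ ≈ 5.39

u_lab = (0.764 + 0.877)/(1 + 0.764×0.877) = 1.641/1.67003 = 0.982618
γ = 1/√(1 − 0.982618²) = 5.39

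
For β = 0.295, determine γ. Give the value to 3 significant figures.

γ ≈ 1.05

γ = 1/√(1 − β²) = 1/√(1 − 0.295²) = 1/√(0.91297) = 1.05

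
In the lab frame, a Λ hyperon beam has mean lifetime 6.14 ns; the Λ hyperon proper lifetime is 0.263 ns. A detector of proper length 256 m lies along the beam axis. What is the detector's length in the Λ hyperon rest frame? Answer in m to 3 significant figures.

L ≈ 11.0 m

Time dilation ⇒ γ = Δt/τ₀ = 6.14/0.263 = 23.346
Length contraction: L = L₀/γ = 256/23.346 = 11.0 m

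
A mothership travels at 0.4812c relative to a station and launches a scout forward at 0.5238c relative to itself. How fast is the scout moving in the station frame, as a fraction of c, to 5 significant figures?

Compose boost 2: (0.5238 + 0.4812)/(1 + 0.5238×0.4812) = 1.0050/1.252053 = 0.80268

u ≈ 0.80268c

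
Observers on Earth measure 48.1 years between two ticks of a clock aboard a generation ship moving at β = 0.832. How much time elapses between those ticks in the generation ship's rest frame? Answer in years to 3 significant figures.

τ₀ ≈ 26.7 years

γ = 1/√(1 − 0.832²) = 1.8025
Proper time: τ₀ = Δt/γ = 48.1/1.8025 = 26.7 years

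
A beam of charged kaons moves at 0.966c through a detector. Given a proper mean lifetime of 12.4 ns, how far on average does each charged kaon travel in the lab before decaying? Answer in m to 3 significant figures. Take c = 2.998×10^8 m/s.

d ≈ 13.9 m

γ = 1/√(1 − 0.966²) = 3.8678
Dilated lifetime: Δt = γτ₀ = 3.8678 × 12.4 ns = 47.961 ns
d = vΔt = 0.966c × 47.961 ns = 2.8961×10^8 m/s × 4.7961×10^-8 s = 13.9 m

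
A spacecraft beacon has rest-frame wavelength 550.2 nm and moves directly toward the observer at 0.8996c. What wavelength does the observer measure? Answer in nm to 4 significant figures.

Relativistic Doppler: λ_obs = λ_src √((1−β)/(1+β))
= 550.2 × √(0.100400/1.89960) = 550.2 × 0.229898 = 126.5 nm

λ_obs ≈ 126.5 nm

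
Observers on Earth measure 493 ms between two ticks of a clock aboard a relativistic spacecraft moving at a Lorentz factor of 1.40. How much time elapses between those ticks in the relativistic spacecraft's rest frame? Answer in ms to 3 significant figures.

γ = 1.40 (given)
Proper time: τ₀ = Δt/γ = 493/1.40 = 352 ms

τ₀ ≈ 352 ms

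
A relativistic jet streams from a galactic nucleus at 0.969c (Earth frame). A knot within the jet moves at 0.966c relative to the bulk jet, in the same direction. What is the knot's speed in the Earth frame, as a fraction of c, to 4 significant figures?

u ≈ 0.9995c

Relativistic velocity addition: u = (u' + v)/(1 + u'v/c²)
= (0.966 + 0.969)/(1 + 0.966×0.969) = 1.935/1.93605 = 0.9995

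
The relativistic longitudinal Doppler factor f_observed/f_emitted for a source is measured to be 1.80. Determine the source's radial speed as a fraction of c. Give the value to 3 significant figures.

f_obs/f_src = √((1+β)/(1−β)) = 1.80  ⇒  (1+β)/(1−β) = 3.2400
β = |1 − D²|/(1 + D²) = |1 − 3.2400|/(1 + 3.2400) = 0.528

β ≈ 0.528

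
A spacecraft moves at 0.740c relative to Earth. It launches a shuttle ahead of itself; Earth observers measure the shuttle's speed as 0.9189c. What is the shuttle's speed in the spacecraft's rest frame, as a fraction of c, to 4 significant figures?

u' ≈ 0.5590c

Inverse velocity addition: u' = (u − v)/(1 − uv/c²)
= (0.9189 − 0.740)/(1 − 0.9189×0.740) = 0.1789/0.320014 = 0.5590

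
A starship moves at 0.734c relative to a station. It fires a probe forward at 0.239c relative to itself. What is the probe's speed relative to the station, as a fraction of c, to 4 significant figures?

u ≈ 0.8278c

Relativistic velocity addition: u = (u' + v)/(1 + u'v/c²)
= (0.239 + 0.734)/(1 + 0.239×0.734) = 0.9730/1.17543 = 0.8278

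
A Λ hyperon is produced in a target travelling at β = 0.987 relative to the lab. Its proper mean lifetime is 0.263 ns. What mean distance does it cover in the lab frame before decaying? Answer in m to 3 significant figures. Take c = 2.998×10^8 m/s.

d ≈ 0.484 m

γ = 1/√(1 − 0.987²) = 6.2220
Dilated lifetime: Δt = γτ₀ = 6.2220 × 0.263 ns = 1.6364 ns
d = vΔt = 0.987c × 1.6364 ns = 2.9590×10^8 m/s × 1.6364×10^-9 s = 0.484 m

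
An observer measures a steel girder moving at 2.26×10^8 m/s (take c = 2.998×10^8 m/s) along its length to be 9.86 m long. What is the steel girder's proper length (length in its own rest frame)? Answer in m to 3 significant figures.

β = v/c = 2.26×10^8 / 2.998×10^8 = 0.75384
γ = 1/√(1 − 0.75384²) = 1.5219
L₀ = γL = 1.5219 × 9.86 = 15.0 m

L₀ ≈ 15.0 m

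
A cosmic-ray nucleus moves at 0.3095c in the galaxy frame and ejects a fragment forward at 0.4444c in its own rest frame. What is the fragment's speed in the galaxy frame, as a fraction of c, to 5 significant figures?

Compose boost 2: (0.4444 + 0.3095)/(1 + 0.4444×0.3095) = 0.75390/1.137542 = 0.66274

u ≈ 0.66274c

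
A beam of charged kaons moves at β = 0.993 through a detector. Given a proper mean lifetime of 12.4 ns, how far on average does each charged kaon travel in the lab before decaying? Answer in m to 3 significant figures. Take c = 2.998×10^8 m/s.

d ≈ 31.3 m

γ = 1/√(1 − 0.993²) = 8.4664
Dilated lifetime: Δt = γτ₀ = 8.4664 × 12.4 ns = 104.98 ns
d = vΔt = 0.993c × 104.98 ns = 2.9770×10^8 m/s × 1.0498×10^-7 s = 31.3 m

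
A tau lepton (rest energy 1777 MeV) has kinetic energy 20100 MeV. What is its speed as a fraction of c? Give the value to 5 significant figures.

γ = 1 + K/(m₀c²) = 1 + 20100/1777 = 12.31120
β = √(1 − 1/γ²) = 0.99670

β ≈ 0.99670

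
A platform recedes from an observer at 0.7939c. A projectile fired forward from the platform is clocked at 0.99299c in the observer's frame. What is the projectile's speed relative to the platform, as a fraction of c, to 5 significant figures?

u' ≈ 0.94059c

Inverse velocity addition: u' = (u − v)/(1 − uv/c²)
= (0.99299 − 0.7939)/(1 − 0.99299×0.7939) = 0.19909/0.2116652 = 0.94059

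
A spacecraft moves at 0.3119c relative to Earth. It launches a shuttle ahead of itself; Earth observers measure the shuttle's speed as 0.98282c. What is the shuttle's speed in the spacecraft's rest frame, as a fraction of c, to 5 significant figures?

u' ≈ 0.96750c

Inverse velocity addition: u' = (u − v)/(1 − uv/c²)
= (0.98282 − 0.3119)/(1 − 0.98282×0.3119) = 0.67092/0.6934584 = 0.96750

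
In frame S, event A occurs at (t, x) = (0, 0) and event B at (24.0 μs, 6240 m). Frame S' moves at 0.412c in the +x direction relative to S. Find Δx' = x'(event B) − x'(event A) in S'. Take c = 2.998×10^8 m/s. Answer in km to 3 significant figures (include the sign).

γ = 1/√(1 − 0.412²) = 1.0975
Δx' = γ(Δx − vΔt) = 1.0975 × (6240 m − 0.412×(2.998×10^8 m/s)×24.0×10^-6 s)
= 1.0975 × (3275.6 m) = 3.59 km

Δx' ≈ 3.59 km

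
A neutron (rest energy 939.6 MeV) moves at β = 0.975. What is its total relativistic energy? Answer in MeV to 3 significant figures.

γ = 1/√(1 − 0.975²) = 4.5004
E = γm₀c² = 4.5004 × 939.6 MeV = 4230 MeV

E ≈ 4230 MeV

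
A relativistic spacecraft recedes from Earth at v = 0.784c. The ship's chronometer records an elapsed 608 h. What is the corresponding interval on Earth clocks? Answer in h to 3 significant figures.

Δt ≈ 979 h

γ = 1/√(1 − 0.784²) = 1.6109
Time dilation: Δt = γτ₀ = 1.6109 × 608 h = 979 h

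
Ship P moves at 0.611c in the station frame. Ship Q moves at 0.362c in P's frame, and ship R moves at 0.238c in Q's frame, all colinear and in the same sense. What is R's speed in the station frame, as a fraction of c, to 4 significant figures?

Compose boost 2: (0.362 + 0.611)/(1 + 0.362×0.611) = 0.9730/1.22118 = 0.796769
Compose boost 3: (0.238 + 0.796769)/(1 + 0.238×0.796769) = 1.03477/1.18963 = 0.8698

u ≈ 0.8698c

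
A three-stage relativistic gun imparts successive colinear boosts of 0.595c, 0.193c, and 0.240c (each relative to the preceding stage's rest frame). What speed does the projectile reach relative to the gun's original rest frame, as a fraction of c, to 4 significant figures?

u ≈ 0.8095c

Compose boost 2: (0.193 + 0.595)/(1 + 0.193×0.595) = 0.7880/1.11484 = 0.706831
Compose boost 3: (0.240 + 0.706831)/(1 + 0.240×0.706831) = 0.946831/1.16964 = 0.8095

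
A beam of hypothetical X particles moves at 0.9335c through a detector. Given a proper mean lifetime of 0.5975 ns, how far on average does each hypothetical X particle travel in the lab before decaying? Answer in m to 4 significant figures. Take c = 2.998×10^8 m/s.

d ≈ 0.4663 m

γ = 1/√(1 − 0.9335²) = 2.78880
Dilated lifetime: Δt = γτ₀ = 2.78880 × 0.5975 ns = 1.66631 ns
d = vΔt = 0.9335c × 1.66631 ns = 2.79863×10^8 m/s × 1.66631×10^-9 s = 0.4663 m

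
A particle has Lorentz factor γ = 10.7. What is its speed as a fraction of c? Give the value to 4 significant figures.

β ≈ 0.9956

β = √(1 − 1/γ²) = √(1 − 1/10.7²) = √(0.991266) = 0.9956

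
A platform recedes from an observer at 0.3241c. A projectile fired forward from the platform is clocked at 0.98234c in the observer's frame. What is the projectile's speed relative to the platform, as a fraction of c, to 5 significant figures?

u' ≈ 0.96569c

Inverse velocity addition: u' = (u − v)/(1 − uv/c²)
= (0.98234 − 0.3241)/(1 − 0.98234×0.3241) = 0.65824/0.6816236 = 0.96569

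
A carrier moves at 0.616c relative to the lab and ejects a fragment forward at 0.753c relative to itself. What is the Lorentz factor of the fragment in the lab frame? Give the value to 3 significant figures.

γ ≈ 2.82

u_lab = (0.753 + 0.616)/(1 + 0.753×0.616) = 1.369/1.46385 = 0.935206
γ = 1/√(1 − 0.935206²) = 2.82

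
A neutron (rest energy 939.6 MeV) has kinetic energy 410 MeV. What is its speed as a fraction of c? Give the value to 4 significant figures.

γ = 1 + K/(m₀c²) = 1 + 410/939.6 = 1.43636
β = √(1 − 1/γ²) = 0.7178

β ≈ 0.7178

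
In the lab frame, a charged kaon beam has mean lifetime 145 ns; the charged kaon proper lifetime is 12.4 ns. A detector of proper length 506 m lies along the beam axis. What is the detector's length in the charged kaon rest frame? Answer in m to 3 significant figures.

Time dilation ⇒ γ = Δt/τ₀ = 145/12.4 = 11.694
Length contraction: L = L₀/γ = 506/11.694 = 43.3 m

L ≈ 43.3 m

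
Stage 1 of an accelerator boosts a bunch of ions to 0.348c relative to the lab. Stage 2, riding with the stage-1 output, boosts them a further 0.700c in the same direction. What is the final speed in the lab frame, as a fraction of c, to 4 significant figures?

u ≈ 0.8427c

Compose boost 2: (0.700 + 0.348)/(1 + 0.700×0.348) = 1.048/1.24360 = 0.8427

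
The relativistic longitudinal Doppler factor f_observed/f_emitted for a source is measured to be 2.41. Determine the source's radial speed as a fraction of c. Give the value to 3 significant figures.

β ≈ 0.706

f_obs/f_src = √((1+β)/(1−β)) = 2.41  ⇒  (1+β)/(1−β) = 5.8081
β = |1 − D²|/(1 + D²) = |1 − 5.8081|/(1 + 5.8081) = 0.706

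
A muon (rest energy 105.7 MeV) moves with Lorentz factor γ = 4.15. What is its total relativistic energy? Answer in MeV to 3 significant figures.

γ = 4.15 (given)
E = γm₀c² = 4.15 × 105.7 MeV = 439 MeV

E ≈ 439 MeV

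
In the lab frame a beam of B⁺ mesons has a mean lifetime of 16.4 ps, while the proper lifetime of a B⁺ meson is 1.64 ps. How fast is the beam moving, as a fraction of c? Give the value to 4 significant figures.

γ = Δt/τ₀ = 16.4/1.64 = 10.0000
β = √(1 − 1/γ²) = √(1 − 1/10.0000²) = 0.9950

β ≈ 0.9950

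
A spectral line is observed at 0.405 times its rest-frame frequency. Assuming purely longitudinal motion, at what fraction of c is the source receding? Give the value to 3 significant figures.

β ≈ 0.718

f_obs/f_src = √((1−β)/(1+β)) = 0.405  ⇒  (1−β)/(1+β) = 0.16403
β = |1 − D²|/(1 + D²) = |1 − 0.16403|/(1 + 0.16403) = 0.718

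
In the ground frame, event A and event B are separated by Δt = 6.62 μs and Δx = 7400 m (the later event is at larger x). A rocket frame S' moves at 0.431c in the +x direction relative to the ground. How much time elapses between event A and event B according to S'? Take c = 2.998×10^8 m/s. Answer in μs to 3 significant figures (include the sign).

Δt' ≈ -4.45 μs

γ = 1/√(1 − 0.431²) = 1.1082
Δt' = γ(Δt − vΔx/c²) = 1.1082 × (6.62 μs − 0.431×7400 m / (2.998×10^8 m/s))
= 1.1082 × (-4.0184 μs) = -4.45 μs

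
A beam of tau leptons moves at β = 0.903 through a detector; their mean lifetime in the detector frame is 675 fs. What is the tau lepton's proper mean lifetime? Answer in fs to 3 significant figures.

γ = 1/√(1 − 0.903²) = 2.3275
Proper time: τ₀ = Δt/γ = 675/2.3275 = 290 fs

τ₀ ≈ 290 fs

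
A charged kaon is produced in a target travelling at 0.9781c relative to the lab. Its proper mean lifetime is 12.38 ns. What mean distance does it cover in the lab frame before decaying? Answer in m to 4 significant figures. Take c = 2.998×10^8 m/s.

γ = 1/√(1 − 0.9781²) = 4.80456
Dilated lifetime: Δt = γτ₀ = 4.80456 × 12.38 ns = 59.4805 ns
d = vΔt = 0.9781c × 59.4805 ns = 2.93234×10^8 m/s × 5.94805×10^-8 s = 17.44 m

d ≈ 17.44 m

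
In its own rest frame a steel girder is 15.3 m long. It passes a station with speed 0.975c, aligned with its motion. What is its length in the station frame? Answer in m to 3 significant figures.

γ = 1/√(1 − 0.975²) = 4.5004
Length contraction: L = L₀/γ = 15.3/4.5004 = 3.40 m

L ≈ 3.40 m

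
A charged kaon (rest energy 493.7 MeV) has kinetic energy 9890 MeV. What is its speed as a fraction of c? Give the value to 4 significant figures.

γ = 1 + K/(m₀c²) = 1 + 9890/493.7 = 21.0324
β = √(1 − 1/γ²) = 0.9989

β ≈ 0.9989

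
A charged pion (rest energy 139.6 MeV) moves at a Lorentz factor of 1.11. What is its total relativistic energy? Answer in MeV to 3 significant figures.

γ = 1.11 (given)
E = γm₀c² = 1.11 × 139.6 MeV = 155 MeV

E ≈ 155 MeV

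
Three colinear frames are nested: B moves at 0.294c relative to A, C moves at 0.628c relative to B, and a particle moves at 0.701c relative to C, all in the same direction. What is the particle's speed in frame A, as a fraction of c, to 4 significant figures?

u ≈ 0.9571c

Compose boost 2: (0.628 + 0.294)/(1 + 0.628×0.294) = 0.9220/1.18463 = 0.778301
Compose boost 3: (0.701 + 0.778301)/(1 + 0.701×0.778301) = 1.47930/1.54559 = 0.9571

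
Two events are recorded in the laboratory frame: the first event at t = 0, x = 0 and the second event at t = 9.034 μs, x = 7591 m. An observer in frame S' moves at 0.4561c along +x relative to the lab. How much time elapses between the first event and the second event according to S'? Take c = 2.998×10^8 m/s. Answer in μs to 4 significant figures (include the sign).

Δt' ≈ -2.826 μs

γ = 1/√(1 − 0.4561²) = 1.12369
Δt' = γ(Δt − vΔx/c²) = 1.12369 × (9.034 μs − 0.4561×7591 m / (2.998×10^8 m/s))
= 1.12369 × (-2.51455 μs) = -2.826 μs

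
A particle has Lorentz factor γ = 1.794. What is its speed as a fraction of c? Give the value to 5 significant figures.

β = √(1 − 1/γ²) = √(1 − 1/1.794²) = √(0.6892901) = 0.83023

β ≈ 0.83023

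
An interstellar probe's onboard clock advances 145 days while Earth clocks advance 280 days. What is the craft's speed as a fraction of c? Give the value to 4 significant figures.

β ≈ 0.8555

γ = Δt/τ₀ = 280/145 = 1.93103
β = √(1 − 1/γ²) = √(1 − 1/1.93103²) = 0.8555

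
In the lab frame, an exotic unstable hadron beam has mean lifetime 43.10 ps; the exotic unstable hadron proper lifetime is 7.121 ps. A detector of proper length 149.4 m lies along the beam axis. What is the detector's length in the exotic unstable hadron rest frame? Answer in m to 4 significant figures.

L ≈ 24.68 m

Time dilation ⇒ γ = Δt/τ₀ = 43.10/7.121 = 6.05252
Length contraction: L = L₀/γ = 149.4/6.05252 = 24.68 m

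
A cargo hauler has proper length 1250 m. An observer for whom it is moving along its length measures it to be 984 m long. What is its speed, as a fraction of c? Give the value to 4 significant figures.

β ≈ 0.6167

γ = L₀/L = 1250/984 = 1.27033
β = √(1 − 1/γ²) = 0.6167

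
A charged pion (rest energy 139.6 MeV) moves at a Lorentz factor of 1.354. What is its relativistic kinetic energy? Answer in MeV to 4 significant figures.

γ = 1.354 (given)
K = (γ − 1)m₀c² = (1.354 − 1) × 139.6 MeV = 0.354000 × 139.6 MeV = 49.42 MeV

K ≈ 49.42 MeV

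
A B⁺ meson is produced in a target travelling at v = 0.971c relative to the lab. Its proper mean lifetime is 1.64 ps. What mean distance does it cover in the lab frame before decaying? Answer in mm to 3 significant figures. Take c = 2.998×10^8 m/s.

d ≈ 2.00 mm

γ = 1/√(1 − 0.971²) = 4.1827
Dilated lifetime: Δt = γτ₀ = 4.1827 × 1.64 ps = 6.8596 ps
d = vΔt = 0.971c × 6.8596 ps = 2.9111×10^8 m/s × 6.8596×10^-12 s = 2.00 mm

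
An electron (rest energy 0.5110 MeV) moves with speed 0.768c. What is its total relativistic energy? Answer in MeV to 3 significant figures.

E ≈ 0.798 MeV

γ = 1/√(1 − 0.768²) = 1.5614
E = γm₀c² = 1.5614 × 0.5110 MeV = 0.798 MeV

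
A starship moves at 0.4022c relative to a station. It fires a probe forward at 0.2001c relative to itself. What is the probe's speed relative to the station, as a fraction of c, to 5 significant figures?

Relativistic velocity addition: u = (u' + v)/(1 + u'v/c²)
= (0.2001 + 0.4022)/(1 + 0.2001×0.4022) = 0.60230/1.080480 = 0.55744

u ≈ 0.55744c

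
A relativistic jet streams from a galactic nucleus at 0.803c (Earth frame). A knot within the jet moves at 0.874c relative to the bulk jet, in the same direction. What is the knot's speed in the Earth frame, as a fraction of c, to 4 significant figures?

Relativistic velocity addition: u = (u' + v)/(1 + u'v/c²)
= (0.874 + 0.803)/(1 + 0.874×0.803) = 1.677/1.70182 = 0.9854

u ≈ 0.9854c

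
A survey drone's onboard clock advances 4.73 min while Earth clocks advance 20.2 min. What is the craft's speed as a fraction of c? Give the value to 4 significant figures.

γ = Δt/τ₀ = 20.2/4.73 = 4.27061
β = √(1 − 1/γ²) = √(1 − 1/4.27061²) = 0.9722

β ≈ 0.9722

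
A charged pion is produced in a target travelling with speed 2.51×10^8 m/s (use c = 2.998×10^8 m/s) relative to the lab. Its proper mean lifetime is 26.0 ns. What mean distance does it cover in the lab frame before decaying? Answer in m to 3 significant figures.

β = v/c = 2.51×10^8 / 2.998×10^8 = 0.83722
γ = 1/√(1 − 0.83722²) = 1.8286
Dilated lifetime: Δt = γτ₀ = 1.8286 × 26.0 ns = 47.544 ns
d = vΔt = 0.83722c × 47.544 ns = 2.5100×10^8 m/s × 4.7544×10^-8 s = 11.9 m

d ≈ 11.9 m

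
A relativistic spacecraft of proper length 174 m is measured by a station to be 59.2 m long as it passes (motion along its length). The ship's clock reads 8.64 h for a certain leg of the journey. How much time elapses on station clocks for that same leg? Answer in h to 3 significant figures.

Δt ≈ 25.4 h

Length contraction ⇒ γ = L₀/L = 174/59.2 = 2.9392
Time dilation: Δt = γτ₀ = 2.9392 × 8.64 h = 25.4 h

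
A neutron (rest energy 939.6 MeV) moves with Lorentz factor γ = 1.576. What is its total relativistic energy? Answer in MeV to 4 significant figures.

E ≈ 1481 MeV

γ = 1.576 (given)
E = γm₀c² = 1.576 × 939.6 MeV = 1481 MeV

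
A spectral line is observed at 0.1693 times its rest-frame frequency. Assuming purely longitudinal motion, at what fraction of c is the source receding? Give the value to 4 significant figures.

β ≈ 0.9443

f_obs/f_src = √((1−β)/(1+β)) = 0.1693  ⇒  (1−β)/(1+β) = 0.0286625
β = |1 − D²|/(1 + D²) = |1 − 0.0286625|/(1 + 0.0286625) = 0.9443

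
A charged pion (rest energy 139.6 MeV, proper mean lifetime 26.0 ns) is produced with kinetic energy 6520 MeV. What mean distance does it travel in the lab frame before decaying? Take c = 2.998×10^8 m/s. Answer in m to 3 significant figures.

d ≈ 372 m

γ = 1 + K/(m₀c²) = 1 + 6520/139.6 = 47.705
β = √(1 − 1/γ²) = 0.99978
Dilated lifetime: γτ₀ = 47.705 × 26.0 ns = 1240.3 ns
d = βc·γτ₀ = 0.99978 × (2.998×10^8 m/s) × 1.2403×10^-6 s = 372 m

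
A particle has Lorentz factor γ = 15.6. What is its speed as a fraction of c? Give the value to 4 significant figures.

β = √(1 − 1/γ²) = √(1 − 1/15.6²) = √(0.995891) = 0.9979

β ≈ 0.9979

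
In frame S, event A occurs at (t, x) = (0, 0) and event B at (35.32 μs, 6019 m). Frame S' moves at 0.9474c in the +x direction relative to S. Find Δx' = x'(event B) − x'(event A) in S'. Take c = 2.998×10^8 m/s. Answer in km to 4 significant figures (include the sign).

Δx' ≈ -12.54 km

γ = 1/√(1 − 0.9474²) = 3.12449
Δx' = γ(Δx − vΔt) = 3.12449 × (6019 m − 0.9474×(2.998×10^8 m/s)×35.32×10^-6 s)
= 3.12449 × (-4012.96 m) = -12.54 km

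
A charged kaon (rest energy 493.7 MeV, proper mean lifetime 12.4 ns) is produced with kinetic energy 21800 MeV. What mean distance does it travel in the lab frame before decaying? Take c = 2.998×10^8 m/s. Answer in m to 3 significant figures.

d ≈ 168 m

γ = 1 + K/(m₀c²) = 1 + 21800/493.7 = 45.156
β = √(1 − 1/γ²) = 0.99975
Dilated lifetime: γτ₀ = 45.156 × 12.4 ns = 559.94 ns
d = βc·γτ₀ = 0.99975 × (2.998×10^8 m/s) × 5.5994×10^-7 s = 168 m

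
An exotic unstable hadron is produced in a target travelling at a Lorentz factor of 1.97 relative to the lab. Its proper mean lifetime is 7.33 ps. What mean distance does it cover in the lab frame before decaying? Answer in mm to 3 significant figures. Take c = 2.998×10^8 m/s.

d ≈ 3.73 mm

β = √(1 − 1/γ²) = √(1 − 1/1.97²) = 0.86158
Dilated lifetime: Δt = γτ₀ = 1.97 × 7.33 ps = 14.440 ps
d = vΔt = 0.86158c × 14.440 ps = 2.5830×10^8 m/s × 1.4440×10^-11 s = 3.73 mm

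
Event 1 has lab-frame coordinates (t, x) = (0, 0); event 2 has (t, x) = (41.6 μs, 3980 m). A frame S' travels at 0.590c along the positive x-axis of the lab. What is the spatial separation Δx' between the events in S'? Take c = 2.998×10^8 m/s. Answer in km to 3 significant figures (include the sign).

Δx' ≈ -4.18 km

γ = 1/√(1 − 0.590²) = 1.2385
Δx' = γ(Δx − vΔt) = 1.2385 × (3980 m − 0.590×(2.998×10^8 m/s)×41.6×10^-6 s)
= 1.2385 × (-3378.3 m) = -4.18 km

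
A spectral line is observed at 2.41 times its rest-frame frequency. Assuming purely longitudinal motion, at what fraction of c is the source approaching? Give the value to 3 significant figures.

f_obs/f_src = √((1+β)/(1−β)) = 2.41  ⇒  (1+β)/(1−β) = 5.8081
β = |1 − D²|/(1 + D²) = |1 − 5.8081|/(1 + 5.8081) = 0.706

β ≈ 0.706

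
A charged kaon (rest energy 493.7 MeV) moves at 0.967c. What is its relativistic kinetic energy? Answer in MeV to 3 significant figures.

K ≈ 1440 MeV

γ = 1/√(1 − 0.967²) = 3.9250
K = (γ − 1)m₀c² = (3.9250 − 1) × 493.7 MeV = 2.9250 × 493.7 MeV = 1440 MeV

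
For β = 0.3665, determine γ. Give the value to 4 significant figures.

γ = 1/√(1 − β²) = 1/√(1 − 0.3665²) = 1/√(0.865678) = 1.075

γ ≈ 1.075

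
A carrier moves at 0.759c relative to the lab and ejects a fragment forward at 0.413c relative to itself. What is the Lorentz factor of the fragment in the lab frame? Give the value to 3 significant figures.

u_lab = (0.413 + 0.759)/(1 + 0.413×0.759) = 1.172/1.31347 = 0.892295
γ = 1/√(1 − 0.892295²) = 2.22

γ ≈ 2.22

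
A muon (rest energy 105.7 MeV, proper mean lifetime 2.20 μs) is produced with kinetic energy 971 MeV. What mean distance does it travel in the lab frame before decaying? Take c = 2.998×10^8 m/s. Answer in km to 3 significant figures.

γ = 1 + K/(m₀c²) = 1 + 971/105.7 = 10.186
β = √(1 − 1/γ²) = 0.99517
Dilated lifetime: γτ₀ = 10.186 × 2.20 μs = 22.410 μs
d = βc·γτ₀ = 0.99517 × (2.998×10^8 m/s) × 2.2410×10^-5 s = 6.69 km

d ≈ 6.69 km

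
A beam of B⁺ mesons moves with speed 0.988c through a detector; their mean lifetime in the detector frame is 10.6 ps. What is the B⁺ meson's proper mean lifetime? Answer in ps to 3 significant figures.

τ₀ ≈ 1.64 ps

γ = 1/√(1 − 0.988²) = 6.4744
Proper time: τ₀ = Δt/γ = 10.6/6.4744 = 1.64 ps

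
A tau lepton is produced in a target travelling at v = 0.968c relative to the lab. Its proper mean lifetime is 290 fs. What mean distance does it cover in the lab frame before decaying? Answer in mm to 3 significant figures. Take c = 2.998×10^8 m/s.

γ = 1/√(1 − 0.968²) = 3.9849
Dilated lifetime: Δt = γτ₀ = 3.9849 × 290 fs = 1155.6 fs
d = vΔt = 0.968c × 1155.6 fs = 2.9021×10^8 m/s × 1.1556×10^-12 s = 0.335 mm

d ≈ 0.335 mm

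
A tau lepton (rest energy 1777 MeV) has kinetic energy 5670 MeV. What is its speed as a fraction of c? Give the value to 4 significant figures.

γ = 1 + K/(m₀c²) = 1 + 5670/1777 = 4.19077
β = √(1 − 1/γ²) = 0.9711

β ≈ 0.9711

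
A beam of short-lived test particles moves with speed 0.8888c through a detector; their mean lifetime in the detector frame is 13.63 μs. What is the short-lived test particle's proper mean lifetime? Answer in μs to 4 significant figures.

τ₀ ≈ 6.247 μs

γ = 1/√(1 − 0.8888²) = 2.18200
Proper time: τ₀ = Δt/γ = 13.63/2.18200 = 6.247 μs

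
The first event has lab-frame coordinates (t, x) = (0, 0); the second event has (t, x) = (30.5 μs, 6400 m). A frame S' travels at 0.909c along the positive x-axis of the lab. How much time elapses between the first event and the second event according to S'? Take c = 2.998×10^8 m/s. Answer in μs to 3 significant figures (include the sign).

γ = 1/√(1 − 0.909²) = 2.3993
Δt' = γ(Δt − vΔx/c²) = 2.3993 × (30.5 μs − 0.909×6400 m / (2.998×10^8 m/s))
= 2.3993 × (11.095 μs) = 26.6 μs

Δt' ≈ 26.6 μs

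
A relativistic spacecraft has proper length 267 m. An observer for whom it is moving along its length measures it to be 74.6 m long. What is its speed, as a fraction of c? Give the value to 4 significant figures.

γ = L₀/L = 267/74.6 = 3.57909
β = √(1 − 1/γ²) = 0.9602

β ≈ 0.9602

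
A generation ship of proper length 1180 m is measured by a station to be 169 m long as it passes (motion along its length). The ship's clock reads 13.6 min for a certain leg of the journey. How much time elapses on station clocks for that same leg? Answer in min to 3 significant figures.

Length contraction ⇒ γ = L₀/L = 1180/169 = 6.9822
Time dilation: Δt = γτ₀ = 6.9822 × 13.6 min = 95.0 min

Δt ≈ 95.0 min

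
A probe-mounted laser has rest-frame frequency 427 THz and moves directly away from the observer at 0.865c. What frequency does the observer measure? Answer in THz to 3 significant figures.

f_obs ≈ 115 THz

Relativistic Doppler: f_obs = f_src √((1−β)/(1+β))
= 427 × √(0.13500/1.8650) = 427 × 0.26905 = 115 THz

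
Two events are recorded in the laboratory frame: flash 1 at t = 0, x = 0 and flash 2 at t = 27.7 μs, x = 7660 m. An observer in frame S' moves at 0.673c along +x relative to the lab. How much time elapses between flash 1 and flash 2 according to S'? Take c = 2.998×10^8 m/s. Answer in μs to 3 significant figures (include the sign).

γ = 1/√(1 − 0.673²) = 1.3520
Δt' = γ(Δt − vΔx/c²) = 1.3520 × (27.7 μs − 0.673×7660 m / (2.998×10^8 m/s))
= 1.3520 × (10.505 μs) = 14.2 μs

Δt' ≈ 14.2 μs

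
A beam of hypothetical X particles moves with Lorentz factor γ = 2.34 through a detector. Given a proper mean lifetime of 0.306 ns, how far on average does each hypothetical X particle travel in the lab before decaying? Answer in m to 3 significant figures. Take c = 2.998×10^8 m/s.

β = √(1 − 1/γ²) = √(1 − 1/2.34²) = 0.90409
Dilated lifetime: Δt = γτ₀ = 2.34 × 0.306 ns = 0.71604 ns
d = vΔt = 0.90409c × 0.71604 ns = 2.7105×10^8 m/s × 7.1604×10^-10 s = 0.194 m

d ≈ 0.194 m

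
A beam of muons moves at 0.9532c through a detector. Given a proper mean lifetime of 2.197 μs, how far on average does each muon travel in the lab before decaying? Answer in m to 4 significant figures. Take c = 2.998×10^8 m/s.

d ≈ 2077 m

γ = 1/√(1 − 0.9532²) = 3.30753
Dilated lifetime: Δt = γτ₀ = 3.30753 × 2.197 μs = 7.26664 μs
d = vΔt = 0.9532c × 7.26664 μs = 2.85769×10^8 m/s × 7.26664×10^-6 s = 2077 m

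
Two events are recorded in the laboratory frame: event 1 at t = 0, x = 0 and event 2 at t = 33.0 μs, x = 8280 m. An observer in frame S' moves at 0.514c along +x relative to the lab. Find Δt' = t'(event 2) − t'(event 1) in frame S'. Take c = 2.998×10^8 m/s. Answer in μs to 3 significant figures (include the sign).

γ = 1/√(1 − 0.514²) = 1.1658
Δt' = γ(Δt − vΔx/c²) = 1.1658 × (33.0 μs − 0.514×8280 m / (2.998×10^8 m/s))
= 1.1658 × (18.804 μs) = 21.9 μs

Δt' ≈ 21.9 μs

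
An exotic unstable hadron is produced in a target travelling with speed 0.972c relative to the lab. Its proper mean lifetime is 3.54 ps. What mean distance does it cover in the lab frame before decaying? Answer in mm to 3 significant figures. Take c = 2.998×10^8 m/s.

d ≈ 4.39 mm

γ = 1/√(1 − 0.972²) = 4.2557
Dilated lifetime: Δt = γτ₀ = 4.2557 × 3.54 ps = 15.065 ps
d = vΔt = 0.972c × 15.065 ps = 2.9141×10^8 m/s × 1.5065×10^-11 s = 4.39 mm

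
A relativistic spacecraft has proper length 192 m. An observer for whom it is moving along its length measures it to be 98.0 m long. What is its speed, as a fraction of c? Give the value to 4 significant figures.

γ = L₀/L = 192/98.0 = 1.95918
β = √(1 − 1/γ²) = 0.8599

β ≈ 0.8599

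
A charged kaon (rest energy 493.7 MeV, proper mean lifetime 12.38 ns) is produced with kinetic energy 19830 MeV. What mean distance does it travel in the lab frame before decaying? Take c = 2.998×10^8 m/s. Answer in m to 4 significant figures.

d ≈ 152.7 m

γ = 1 + K/(m₀c²) = 1 + 19830/493.7 = 41.1661
β = √(1 − 1/γ²) = 0.999705
Dilated lifetime: γτ₀ = 41.1661 × 12.38 ns = 509.636 ns
d = βc·γτ₀ = 0.999705 × (2.998×10^8 m/s) × 5.09636×10^-7 s = 152.7 m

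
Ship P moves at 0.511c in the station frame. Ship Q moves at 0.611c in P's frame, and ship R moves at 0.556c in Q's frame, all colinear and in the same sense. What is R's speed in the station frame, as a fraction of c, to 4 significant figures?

u ≈ 0.9564c

Compose boost 2: (0.611 + 0.511)/(1 + 0.611×0.511) = 1.122/1.31222 = 0.855039
Compose boost 3: (0.556 + 0.855039)/(1 + 0.556×0.855039) = 1.41104/1.47540 = 0.9564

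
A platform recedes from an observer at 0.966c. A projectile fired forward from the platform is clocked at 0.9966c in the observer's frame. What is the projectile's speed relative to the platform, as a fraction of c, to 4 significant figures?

Inverse velocity addition: u' = (u − v)/(1 − uv/c²)
= (0.9966 − 0.966)/(1 − 0.9966×0.966) = 0.03060/0.0372844 = 0.8207

u' ≈ 0.8207c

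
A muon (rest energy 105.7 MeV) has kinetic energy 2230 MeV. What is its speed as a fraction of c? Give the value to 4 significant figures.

β ≈ 0.9990

γ = 1 + K/(m₀c²) = 1 + 2230/105.7 = 22.0974
β = √(1 − 1/γ²) = 0.9990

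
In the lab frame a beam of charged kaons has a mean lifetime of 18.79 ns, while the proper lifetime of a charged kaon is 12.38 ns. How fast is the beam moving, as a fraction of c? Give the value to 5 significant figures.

β ≈ 0.75226

γ = Δt/τ₀ = 18.79/12.38 = 1.517771
β = √(1 − 1/γ²) = √(1 − 1/1.517771²) = 0.75226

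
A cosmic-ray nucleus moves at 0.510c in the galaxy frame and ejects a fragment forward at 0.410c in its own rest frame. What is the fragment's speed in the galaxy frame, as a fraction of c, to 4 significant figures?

Compose boost 2: (0.410 + 0.510)/(1 + 0.410×0.510) = 0.9200/1.20910 = 0.7609

u ≈ 0.7609c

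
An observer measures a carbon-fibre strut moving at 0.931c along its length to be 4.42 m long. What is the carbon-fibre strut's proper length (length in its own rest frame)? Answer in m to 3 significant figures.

L₀ ≈ 12.1 m

γ = 1/√(1 − 0.931²) = 2.7396
L₀ = γL = 2.7396 × 4.42 = 12.1 m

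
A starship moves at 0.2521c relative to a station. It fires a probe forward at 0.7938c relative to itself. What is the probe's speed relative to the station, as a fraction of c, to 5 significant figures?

Relativistic velocity addition: u = (u' + v)/(1 + u'v/c²)
= (0.7938 + 0.2521)/(1 + 0.7938×0.2521) = 1.0459/1.200117 = 0.87150

u ≈ 0.87150c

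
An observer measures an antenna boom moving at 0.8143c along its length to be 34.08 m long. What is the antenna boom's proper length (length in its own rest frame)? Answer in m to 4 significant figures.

γ = 1/√(1 − 0.8143²) = 1.72282
L₀ = γL = 1.72282 × 34.08 = 58.71 m

L₀ ≈ 58.71 m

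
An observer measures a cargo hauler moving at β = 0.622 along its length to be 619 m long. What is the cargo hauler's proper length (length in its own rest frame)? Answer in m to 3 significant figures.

L₀ ≈ 791 m

γ = 1/√(1 − 0.622²) = 1.2771
L₀ = γL = 1.2771 × 619 = 791 m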